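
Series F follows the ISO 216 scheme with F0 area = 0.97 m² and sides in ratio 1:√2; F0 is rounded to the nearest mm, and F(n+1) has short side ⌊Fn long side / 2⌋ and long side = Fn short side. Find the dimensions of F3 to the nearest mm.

292 × 414 mm

Let F0's short side be w mm. w · w√2 = 0.97 m² = 970,000 mm², so w ≈ 828.2 mm and w√2 ≈ 1171.2 mm → F0 = 828 × 1171 mm.
F1: ⌊1171/2⌋ × 828 = 585 × 828 mm
F2: ⌊828/2⌋ × 585 = 414 × 585 mm
F3: ⌊585/2⌋ × 414 = 292 × 414 mm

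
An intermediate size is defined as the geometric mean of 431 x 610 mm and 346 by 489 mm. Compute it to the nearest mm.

Short side: √(431 · 346) = √149126 ≈ 386.2 → 386 mm
Long side: √(610 · 489) = √298290 ≈ 546.2 → 546 mm

386 × 546 mm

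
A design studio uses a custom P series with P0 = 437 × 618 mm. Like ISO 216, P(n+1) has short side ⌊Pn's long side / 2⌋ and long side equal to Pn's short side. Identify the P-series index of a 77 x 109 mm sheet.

P0: 437 × 618 mm
P1: 309 × 437 mm
P2: 218 × 309 mm
P3: 154 × 218 mm
P4: 109 × 154 mm
P5: 77 × 109 mm
P6: 54 × 77 mm
→ matches P5.

P5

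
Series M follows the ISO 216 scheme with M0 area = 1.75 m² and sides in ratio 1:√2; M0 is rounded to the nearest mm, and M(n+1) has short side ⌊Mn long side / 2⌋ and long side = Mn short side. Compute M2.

556 × 786 mm

Let M0's short side be w mm. w · w√2 = 1.75 m² = 1,750,000 mm², so w ≈ 1112.4 mm and w√2 ≈ 1573.2 mm → M0 = 1112 × 1573 mm.
M1: ⌊1573/2⌋ × 1112 = 786 × 1112 mm
M2: ⌊1112/2⌋ × 786 = 556 × 786 mm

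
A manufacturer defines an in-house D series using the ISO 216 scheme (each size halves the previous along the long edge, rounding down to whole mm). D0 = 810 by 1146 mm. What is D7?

D1 = 573 × 810 mm (from D0 by 1 halving).
D2: ⌊810/2⌋ × 573 = 405 × 573 mm
D3: ⌊573/2⌋ × 405 = 286 × 405 mm
D4: ⌊405/2⌋ × 286 = 202 × 286 mm
D5: ⌊286/2⌋ × 202 = 143 × 202 mm
D6: ⌊202/2⌋ × 143 = 101 × 143 mm
D7: ⌊143/2⌋ × 101 = 71 × 101 mm

71 × 101 mm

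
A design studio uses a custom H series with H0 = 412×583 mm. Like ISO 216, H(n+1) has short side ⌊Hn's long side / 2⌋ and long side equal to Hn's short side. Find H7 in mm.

H1 = 291 × 412 mm (from H0 by 1 halving).
H2: ⌊412/2⌋ × 291 = 206 × 291 mm
H3: ⌊291/2⌋ × 206 = 145 × 206 mm
H4: ⌊206/2⌋ × 145 = 103 × 145 mm
H5: ⌊145/2⌋ × 103 = 72 × 103 mm
H6: ⌊103/2⌋ × 72 = 51 × 72 mm
H7: ⌊72/2⌋ × 51 = 36 × 51 mm

36 × 51 mm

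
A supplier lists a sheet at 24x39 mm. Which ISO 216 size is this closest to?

Aspect ratio 39/24 ≈ 1.625 (ISO target is √2 ≈ 1.414).
In the A-series (A0 area = 1 m²): A10 = 26 × 37 mm.
Off by 4 mm total — nearest standard size.

A10 (26 × 37 mm)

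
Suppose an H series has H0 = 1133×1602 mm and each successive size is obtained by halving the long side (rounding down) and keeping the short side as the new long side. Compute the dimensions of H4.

H1: ⌊1602/2⌋ × 1133 = 801 × 1133 mm
H2: ⌊1133/2⌋ × 801 = 566 × 801 mm
H3: ⌊801/2⌋ × 566 = 400 × 566 mm
H4: ⌊566/2⌋ × 400 = 283 × 400 mm

283 × 400 mm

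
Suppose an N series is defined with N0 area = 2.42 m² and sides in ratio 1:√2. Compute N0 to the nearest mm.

1308 × 1850 mm

Let the short side be w mm. Then w · w√2 = 2.42 m² = 2,420,000 mm².
w² = 2,420,000/√2, so w ≈ 1308.1 mm; long side = w√2 ≈ 1850.0 mm.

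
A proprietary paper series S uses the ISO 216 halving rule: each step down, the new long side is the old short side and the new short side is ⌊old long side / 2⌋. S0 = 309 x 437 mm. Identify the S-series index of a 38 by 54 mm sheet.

S6

S0: 309 × 437 mm
S1: 218 × 309 mm
S2: 154 × 218 mm
S3: 109 × 154 mm
S4: 77 × 109 mm
S5: 54 × 77 mm
S6: 38 × 54 mm
S7: 27 × 38 mm
→ matches S6.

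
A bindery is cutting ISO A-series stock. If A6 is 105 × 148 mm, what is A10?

26 × 37 mm

A7: ⌊148/2⌋ × 105 = 74 × 105 mm
A8: ⌊105/2⌋ × 74 = 52 × 74 mm
A9: ⌊74/2⌋ × 52 = 37 × 52 mm
A10: ⌊52/2⌋ × 37 = 26 × 37 mm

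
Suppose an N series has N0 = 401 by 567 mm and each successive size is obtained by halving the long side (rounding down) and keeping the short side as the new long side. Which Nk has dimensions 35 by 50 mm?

N7

N0: 401 × 567 mm
N1: 283 × 401 mm
N2: 200 × 283 mm
N3: 141 × 200 mm
N4: 100 × 141 mm
N5: 70 × 100 mm
N6: 50 × 70 mm
N7: 35 × 50 mm
N8: 25 × 35 mm
→ matches N7.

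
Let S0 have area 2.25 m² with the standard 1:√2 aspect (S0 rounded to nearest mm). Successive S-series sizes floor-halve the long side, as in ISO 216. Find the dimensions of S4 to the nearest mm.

315 × 446 mm

Let S0's short side be w mm. w · w√2 = 2.25 m² = 2,250,000 mm², so w ≈ 1261.3 mm and w√2 ≈ 1783.8 mm → S0 = 1261 × 1784 mm.
S1: ⌊1784/2⌋ × 1261 = 892 × 1261 mm
S2: ⌊1261/2⌋ × 892 = 630 × 892 mm
S3: ⌊892/2⌋ × 630 = 446 × 630 mm
S4: ⌊630/2⌋ × 446 = 315 × 446 mm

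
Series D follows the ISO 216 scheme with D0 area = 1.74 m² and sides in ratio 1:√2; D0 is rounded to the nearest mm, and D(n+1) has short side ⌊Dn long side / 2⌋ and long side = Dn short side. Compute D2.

Let D0's short side be w mm. w · w√2 = 1.74 m² = 1,740,000 mm², so w ≈ 1109.2 mm and w√2 ≈ 1568.7 mm → D0 = 1109 × 1569 mm.
D1: ⌊1569/2⌋ × 1109 = 784 × 1109 mm
D2: ⌊1109/2⌋ × 784 = 554 × 784 mm

554 × 784 mm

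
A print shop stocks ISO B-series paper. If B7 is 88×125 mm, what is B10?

B8: ⌊125/2⌋ × 88 = 62 × 88 mm
B9: ⌊88/2⌋ × 62 = 44 × 62 mm
B10: ⌊62/2⌋ × 44 = 31 × 44 mm

31 × 44 mm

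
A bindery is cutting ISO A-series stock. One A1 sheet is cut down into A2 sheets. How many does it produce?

2

A1 = 594 × 841 mm; A2 = 420 × 594 mm.
Each halving step doubles the count; 1 step from A1 to A2.
2^1 = 2.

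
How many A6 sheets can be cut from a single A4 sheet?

Each ISO step halves the sheet: 1 × A4 → 2 × A5 → 4 × A6
From A4 to A6 is 2 halving steps: 2^2 = 4.

4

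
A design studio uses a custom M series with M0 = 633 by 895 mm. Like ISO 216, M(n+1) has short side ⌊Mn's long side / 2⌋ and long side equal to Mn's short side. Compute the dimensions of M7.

M1 = 447 × 633 mm (from M0 by 1 halving).
M2: ⌊633/2⌋ × 447 = 316 × 447 mm
M3: ⌊447/2⌋ × 316 = 223 × 316 mm
M4: ⌊316/2⌋ × 223 = 158 × 223 mm
M5: ⌊223/2⌋ × 158 = 111 × 158 mm
M6: ⌊158/2⌋ × 111 = 79 × 111 mm
M7: ⌊111/2⌋ × 79 = 55 × 79 mm

55 × 79 mm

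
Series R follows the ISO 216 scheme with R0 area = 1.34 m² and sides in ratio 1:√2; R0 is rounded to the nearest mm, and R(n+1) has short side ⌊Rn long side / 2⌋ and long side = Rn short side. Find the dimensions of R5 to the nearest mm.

Let R0's short side be w mm. w · w√2 = 1.34 m² = 1,340,000 mm², so w ≈ 973.4 mm and w√2 ≈ 1376.6 mm → R0 = 973 × 1377 mm.
R1: ⌊1377/2⌋ × 973 = 688 × 973 mm
R2: ⌊973/2⌋ × 688 = 486 × 688 mm
R3: ⌊688/2⌋ × 486 = 344 × 486 mm
R4: ⌊486/2⌋ × 344 = 243 × 344 mm
R5: ⌊344/2⌋ × 243 = 172 × 243 mm

172 × 243 mm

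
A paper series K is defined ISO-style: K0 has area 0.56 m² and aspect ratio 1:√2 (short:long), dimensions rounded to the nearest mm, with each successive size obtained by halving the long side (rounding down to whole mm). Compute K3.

222 × 314 mm

Let K0's short side be w mm. w · w√2 = 0.56 m² = 560,000 mm², so w ≈ 629.3 mm and w√2 ≈ 889.9 mm → K0 = 629 × 890 mm.
K1: ⌊890/2⌋ × 629 = 445 × 629 mm
K2: ⌊629/2⌋ × 445 = 314 × 445 mm
K3: ⌊445/2⌋ × 314 = 222 × 314 mm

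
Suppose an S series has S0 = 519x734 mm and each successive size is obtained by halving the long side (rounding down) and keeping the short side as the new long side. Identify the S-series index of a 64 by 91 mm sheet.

S6

S0: 519 × 734 mm
S1: 367 × 519 mm
S2: 259 × 367 mm
S3: 183 × 259 mm
S4: 129 × 183 mm
S5: 91 × 129 mm
S6: 64 × 91 mm
S7: 45 × 64 mm
→ matches S6.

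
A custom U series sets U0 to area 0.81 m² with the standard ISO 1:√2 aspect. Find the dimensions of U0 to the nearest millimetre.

757 × 1070 mm

Let the short side be w mm. Then w · w√2 = 0.81 m² = 810,000 mm².
w² = 810,000/√2, so w ≈ 756.8 mm; long side = w√2 ≈ 1070.3 mm.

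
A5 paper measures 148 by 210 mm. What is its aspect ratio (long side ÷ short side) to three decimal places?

1.419

210 / 148 = 1.419
ISO 216 targets √2 ≈ 1.414; the +0.005 deviation is from mm rounding.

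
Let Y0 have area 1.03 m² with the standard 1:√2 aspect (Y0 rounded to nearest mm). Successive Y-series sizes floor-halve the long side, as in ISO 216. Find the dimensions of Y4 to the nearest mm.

213 × 301 mm

Let Y0's short side be w mm. w · w√2 = 1.03 m² = 1,030,000 mm², so w ≈ 853.4 mm and w√2 ≈ 1206.9 mm → Y0 = 853 × 1207 mm.
Y1: ⌊1207/2⌋ × 853 = 603 × 853 mm
Y2: ⌊853/2⌋ × 603 = 426 × 603 mm
Y3: ⌊603/2⌋ × 426 = 301 × 426 mm
Y4: ⌊426/2⌋ × 301 = 213 × 301 mm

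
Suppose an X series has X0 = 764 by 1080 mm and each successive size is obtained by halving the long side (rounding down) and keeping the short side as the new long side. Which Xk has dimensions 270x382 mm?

X3

X0: 764 × 1080 mm
X1: 540 × 764 mm
X2: 382 × 540 mm
X3: 270 × 382 mm
X4: 191 × 270 mm
→ matches X3.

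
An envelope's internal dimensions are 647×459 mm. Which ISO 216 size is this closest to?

C2 (458 × 648 mm)

Aspect ratio 647/459 ≈ 1.410 — close to the ISO √2 ≈ 1.414.
In the C-series (envelope sizes, between A and B): C2 = 458 × 648 mm.
Off by 2 mm total — nearest standard size.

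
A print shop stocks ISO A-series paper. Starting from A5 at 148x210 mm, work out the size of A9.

A6: ⌊210/2⌋ × 148 = 105 × 148 mm
A7: ⌊148/2⌋ × 105 = 74 × 105 mm
A8: ⌊105/2⌋ × 74 = 52 × 74 mm
A9: ⌊74/2⌋ × 52 = 37 × 52 mm

37 × 52 mm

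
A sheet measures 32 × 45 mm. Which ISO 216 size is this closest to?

Aspect ratio 45/32 ≈ 1.406 — close to the ISO √2 ≈ 1.414.
In the B-series (B0 = 1000 × 1414 mm): B10 = 31 × 44 mm.
Off by 2 mm total — nearest standard size.

B10 (31 × 44 mm)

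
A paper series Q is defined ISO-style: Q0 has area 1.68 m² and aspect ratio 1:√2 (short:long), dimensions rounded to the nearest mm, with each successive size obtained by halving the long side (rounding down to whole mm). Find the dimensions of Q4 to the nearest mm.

272 × 385 mm

Let Q0's short side be w mm. w · w√2 = 1.68 m² = 1,680,000 mm², so w ≈ 1089.9 mm and w√2 ≈ 1541.4 mm → Q0 = 1090 × 1541 mm.
Q1: ⌊1541/2⌋ × 1090 = 770 × 1090 mm
Q2: ⌊1090/2⌋ × 770 = 545 × 770 mm
Q3: ⌊770/2⌋ × 545 = 385 × 545 mm
Q4: ⌊545/2⌋ × 385 = 272 × 385 mm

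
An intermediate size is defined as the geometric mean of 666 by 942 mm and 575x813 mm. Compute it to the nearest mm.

Short side: √(666 · 575) = √382950 ≈ 618.8 → 619 mm
Long side: √(942 · 813) = √765846 ≈ 875.1 → 875 mm

619 × 875 mm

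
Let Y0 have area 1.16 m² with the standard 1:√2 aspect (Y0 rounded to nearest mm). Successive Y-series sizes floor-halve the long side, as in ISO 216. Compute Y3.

320 × 453 mm

Let Y0's short side be w mm. w · w√2 = 1.16 m² = 1,160,000 mm², so w ≈ 905.7 mm and w√2 ≈ 1280.8 mm → Y0 = 906 × 1281 mm.
Y1: ⌊1281/2⌋ × 906 = 640 × 906 mm
Y2: ⌊906/2⌋ × 640 = 453 × 640 mm
Y3: ⌊640/2⌋ × 453 = 320 × 453 mm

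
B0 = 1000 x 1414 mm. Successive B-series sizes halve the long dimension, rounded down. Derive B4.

B1: ⌊1414/2⌋ × 1000 = 707 × 1000 mm
B2: ⌊1000/2⌋ × 707 = 500 × 707 mm
B3: ⌊707/2⌋ × 500 = 353 × 500 mm
B4: ⌊500/2⌋ × 353 = 250 × 353 mm

250 × 353 mm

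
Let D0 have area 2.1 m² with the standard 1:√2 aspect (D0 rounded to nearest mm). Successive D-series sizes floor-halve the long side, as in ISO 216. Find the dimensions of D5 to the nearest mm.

215 × 304 mm

Let D0's short side be w mm. w · w√2 = 2.1 m² = 2,100,000 mm², so w ≈ 1218.6 mm and w√2 ≈ 1723.3 mm → D0 = 1219 × 1723 mm.
D1: ⌊1723/2⌋ × 1219 = 861 × 1219 mm
D2: ⌊1219/2⌋ × 861 = 609 × 861 mm
D3: ⌊861/2⌋ × 609 = 430 × 609 mm
D4: ⌊609/2⌋ × 430 = 304 × 430 mm
D5: ⌊430/2⌋ × 304 = 215 × 304 mm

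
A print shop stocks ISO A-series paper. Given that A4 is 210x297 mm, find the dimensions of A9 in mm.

A5: ⌊297/2⌋ × 210 = 148 × 210 mm
A6: ⌊210/2⌋ × 148 = 105 × 148 mm
A7: ⌊148/2⌋ × 105 = 74 × 105 mm
A8: ⌊105/2⌋ × 74 = 52 × 74 mm
A9: ⌊74/2⌋ × 52 = 37 × 52 mm

37 × 52 mm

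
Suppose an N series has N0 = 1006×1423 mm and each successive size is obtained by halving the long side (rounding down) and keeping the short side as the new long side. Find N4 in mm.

N1: ⌊1423/2⌋ × 1006 = 711 × 1006 mm
N2: ⌊1006/2⌋ × 711 = 503 × 711 mm
N3: ⌊711/2⌋ × 503 = 355 × 503 mm
N4: ⌊503/2⌋ × 355 = 251 × 355 mm

251 × 355 mm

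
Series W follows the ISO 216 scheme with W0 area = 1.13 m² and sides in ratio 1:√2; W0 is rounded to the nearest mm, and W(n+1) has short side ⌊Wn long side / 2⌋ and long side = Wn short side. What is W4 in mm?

223 × 316 mm

Let W0's short side be w mm. w · w√2 = 1.13 m² = 1,130,000 mm², so w ≈ 893.9 mm and w√2 ≈ 1264.1 mm → W0 = 894 × 1264 mm.
W1: ⌊1264/2⌋ × 894 = 632 × 894 mm
W2: ⌊894/2⌋ × 632 = 447 × 632 mm
W3: ⌊632/2⌋ × 447 = 316 × 447 mm
W4: ⌊447/2⌋ × 316 = 223 × 316 mm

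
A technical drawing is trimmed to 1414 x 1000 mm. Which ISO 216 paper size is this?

B0 (1000 × 1414 mm)

Aspect ratio 1414/1000 ≈ 1.414 — close to the ISO √2 ≈ 1.414.
In the B-series (B0 = 1000 × 1414 mm): B0 = 1000 × 1414 mm.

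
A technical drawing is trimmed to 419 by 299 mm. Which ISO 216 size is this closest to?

Aspect ratio 419/299 ≈ 1.401 — close to the ISO √2 ≈ 1.414.
In the A-series (A0 area = 1 m²): A3 = 297 × 420 mm.
Off by 3 mm total — nearest standard size.

A3 (297 × 420 mm)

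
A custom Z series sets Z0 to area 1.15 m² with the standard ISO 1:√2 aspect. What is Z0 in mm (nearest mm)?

902 × 1275 mm

Let the short side be w mm. Then w · w√2 = 1.15 m² = 1,150,000 mm².
w² = 1,150,000/√2, so w ≈ 901.8 mm; long side = w√2 ≈ 1275.3 mm.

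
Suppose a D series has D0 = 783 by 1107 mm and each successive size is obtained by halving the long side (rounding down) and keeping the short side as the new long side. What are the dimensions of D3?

276 × 391 mm

D1: ⌊1107/2⌋ × 783 = 553 × 783 mm
D2: ⌊783/2⌋ × 553 = 391 × 553 mm
D3: ⌊553/2⌋ × 391 = 276 × 391 mm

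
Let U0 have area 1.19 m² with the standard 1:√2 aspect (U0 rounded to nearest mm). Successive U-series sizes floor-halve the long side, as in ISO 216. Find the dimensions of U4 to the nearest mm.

Let U0's short side be w mm. w · w√2 = 1.19 m² = 1,190,000 mm², so w ≈ 917.3 mm and w√2 ≈ 1297.3 mm → U0 = 917 × 1297 mm.
U1: ⌊1297/2⌋ × 917 = 648 × 917 mm
U2: ⌊917/2⌋ × 648 = 458 × 648 mm
U3: ⌊648/2⌋ × 458 = 324 × 458 mm
U4: ⌊458/2⌋ × 324 = 229 × 324 mm

229 × 324 mm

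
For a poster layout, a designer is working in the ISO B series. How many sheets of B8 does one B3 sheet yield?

B3 = 353 × 500 mm; B8 = 62 × 88 mm.
Each halving step doubles the count; 5 steps from B3 to B8.
2^5 = 32.

32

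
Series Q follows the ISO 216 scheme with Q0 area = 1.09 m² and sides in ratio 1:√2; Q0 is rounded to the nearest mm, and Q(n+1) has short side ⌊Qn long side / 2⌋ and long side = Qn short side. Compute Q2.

439 × 621 mm

Let Q0's short side be w mm. w · w√2 = 1.09 m² = 1,090,000 mm², so w ≈ 877.9 mm and w√2 ≈ 1241.6 mm → Q0 = 878 × 1242 mm.
Q1: ⌊1242/2⌋ × 878 = 621 × 878 mm
Q2: ⌊878/2⌋ × 621 = 439 × 621 mm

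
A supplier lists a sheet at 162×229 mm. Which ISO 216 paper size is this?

Aspect ratio 229/162 ≈ 1.414 — close to the ISO √2 ≈ 1.414.
In the C-series (envelope sizes, between A and B): C5 = 162 × 229 mm.

C5 (162 × 229 mm)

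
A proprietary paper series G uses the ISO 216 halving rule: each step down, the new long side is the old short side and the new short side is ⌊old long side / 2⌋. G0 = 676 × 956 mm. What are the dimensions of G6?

84 × 119 mm

G1 = 478 × 676 mm (from G0 by 1 halving).
G2: ⌊676/2⌋ × 478 = 338 × 478 mm
G3: ⌊478/2⌋ × 338 = 239 × 338 mm
G4: ⌊338/2⌋ × 239 = 169 × 239 mm
G5: ⌊239/2⌋ × 169 = 119 × 169 mm
G6: ⌊169/2⌋ × 119 = 84 × 119 mm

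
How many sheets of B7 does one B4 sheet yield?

Each ISO step halves the sheet: 1 × B4 → 2 × B5 → 4 × B6 → 8 × B7
From B4 to B7 is 3 halving steps: 2^3 = 8.

8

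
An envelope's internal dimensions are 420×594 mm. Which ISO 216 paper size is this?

Aspect ratio 594/420 ≈ 1.414 — close to the ISO √2 ≈ 1.414.
In the A-series (A0 area = 1 m²): A2 = 420 × 594 mm.

A2 (420 × 594 mm)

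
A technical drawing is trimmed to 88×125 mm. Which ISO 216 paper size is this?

B7 (88 × 125 mm)

Aspect ratio 125/88 ≈ 1.420 — close to the ISO √2 ≈ 1.414.
In the B-series (B0 = 1000 × 1414 mm): B7 = 88 × 125 mm.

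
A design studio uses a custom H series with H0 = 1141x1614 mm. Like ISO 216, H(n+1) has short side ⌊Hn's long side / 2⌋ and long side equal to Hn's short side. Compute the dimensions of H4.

H1: ⌊1614/2⌋ × 1141 = 807 × 1141 mm
H2: ⌊1141/2⌋ × 807 = 570 × 807 mm
H3: ⌊807/2⌋ × 570 = 403 × 570 mm
H4: ⌊570/2⌋ × 403 = 285 × 403 mm

285 × 403 mm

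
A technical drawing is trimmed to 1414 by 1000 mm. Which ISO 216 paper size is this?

B0 (1000 × 1414 mm)

Aspect ratio 1414/1000 ≈ 1.414 — close to the ISO √2 ≈ 1.414.
In the B-series (B0 = 1000 × 1414 mm): B0 = 1000 × 1414 mm.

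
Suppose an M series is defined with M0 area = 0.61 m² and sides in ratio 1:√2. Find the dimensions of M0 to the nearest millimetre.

Let the short side be w mm. Then w · w√2 = 0.61 m² = 610,000 mm².
w² = 610,000/√2, so w ≈ 656.8 mm; long side = w√2 ≈ 928.8 mm.

657 × 929 mm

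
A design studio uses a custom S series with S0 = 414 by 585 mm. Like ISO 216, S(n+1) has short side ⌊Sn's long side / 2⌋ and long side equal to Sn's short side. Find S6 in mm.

51 × 73 mm

S1: ⌊585/2⌋ × 414 = 292 × 414 mm
S2: ⌊414/2⌋ × 292 = 207 × 292 mm
S3: ⌊292/2⌋ × 207 = 146 × 207 mm
S4: ⌊207/2⌋ × 146 = 103 × 146 mm
S5: ⌊146/2⌋ × 103 = 73 × 103 mm
S6: ⌊103/2⌋ × 73 = 51 × 73 mm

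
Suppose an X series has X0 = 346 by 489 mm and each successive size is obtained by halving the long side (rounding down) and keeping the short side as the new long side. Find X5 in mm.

X1: ⌊489/2⌋ × 346 = 244 × 346 mm
X2: ⌊346/2⌋ × 244 = 173 × 244 mm
X3: ⌊244/2⌋ × 173 = 122 × 173 mm
X4: ⌊173/2⌋ × 122 = 86 × 122 mm
X5: ⌊122/2⌋ × 86 = 61 × 86 mm

61 × 86 mm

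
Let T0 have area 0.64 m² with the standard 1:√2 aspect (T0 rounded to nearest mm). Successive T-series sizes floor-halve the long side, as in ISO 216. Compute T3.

237 × 336 mm

Let T0's short side be w mm. w · w√2 = 0.64 m² = 640,000 mm², so w ≈ 672.7 mm and w√2 ≈ 951.4 mm → T0 = 673 × 951 mm.
T1: ⌊951/2⌋ × 673 = 475 × 673 mm
T2: ⌊673/2⌋ × 475 = 336 × 475 mm
T3: ⌊475/2⌋ × 336 = 237 × 336 mm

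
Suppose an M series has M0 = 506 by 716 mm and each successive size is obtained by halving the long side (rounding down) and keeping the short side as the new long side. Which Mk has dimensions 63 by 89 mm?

M0: 506 × 716 mm
M1: 358 × 506 mm
M2: 253 × 358 mm
M3: 179 × 253 mm
M4: 126 × 179 mm
M5: 89 × 126 mm
M6: 63 × 89 mm
M7: 44 × 63 mm
→ matches M6.

M6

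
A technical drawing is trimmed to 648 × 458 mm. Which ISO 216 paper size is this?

Aspect ratio 648/458 ≈ 1.415 — close to the ISO √2 ≈ 1.414.
In the C-series (envelope sizes, between A and B): C2 = 458 × 648 mm.

C2 (458 × 648 mm)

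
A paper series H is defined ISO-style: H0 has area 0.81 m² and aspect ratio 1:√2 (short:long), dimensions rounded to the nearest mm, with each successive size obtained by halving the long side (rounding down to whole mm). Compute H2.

378 × 535 mm

Let H0's short side be w mm. w · w√2 = 0.81 m² = 810,000 mm², so w ≈ 756.8 mm and w√2 ≈ 1070.3 mm → H0 = 757 × 1070 mm.
H1: ⌊1070/2⌋ × 757 = 535 × 757 mm
H2: ⌊757/2⌋ × 535 = 378 × 535 mm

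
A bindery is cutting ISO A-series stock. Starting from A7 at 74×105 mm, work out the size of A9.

37 × 52 mm

A8: ⌊105/2⌋ × 74 = 52 × 74 mm
A9: ⌊74/2⌋ × 52 = 37 × 52 mm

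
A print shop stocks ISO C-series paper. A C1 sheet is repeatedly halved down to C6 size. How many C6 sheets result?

32

C1 = 648 × 917 mm; C6 = 114 × 162 mm.
Each halving step doubles the count; 5 steps from C1 to C6.
2^5 = 32.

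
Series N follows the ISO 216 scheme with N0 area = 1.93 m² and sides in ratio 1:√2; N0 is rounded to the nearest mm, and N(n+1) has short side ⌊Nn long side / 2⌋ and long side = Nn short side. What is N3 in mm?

413 × 584 mm

Let N0's short side be w mm. w · w√2 = 1.93 m² = 1,930,000 mm², so w ≈ 1168.2 mm and w√2 ≈ 1652.1 mm → N0 = 1168 × 1652 mm.
N1: ⌊1652/2⌋ × 1168 = 826 × 1168 mm
N2: ⌊1168/2⌋ × 826 = 584 × 826 mm
N3: ⌊826/2⌋ × 584 = 413 × 584 mm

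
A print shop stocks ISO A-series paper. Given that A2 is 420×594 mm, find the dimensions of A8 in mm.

A3: ⌊594/2⌋ × 420 = 297 × 420 mm
A4: ⌊420/2⌋ × 297 = 210 × 297 mm
A5: ⌊297/2⌋ × 210 = 148 × 210 mm
A6: ⌊210/2⌋ × 148 = 105 × 148 mm
A7: ⌊148/2⌋ × 105 = 74 × 105 mm
A8: ⌊105/2⌋ × 74 = 52 × 74 mm

52 × 74 mm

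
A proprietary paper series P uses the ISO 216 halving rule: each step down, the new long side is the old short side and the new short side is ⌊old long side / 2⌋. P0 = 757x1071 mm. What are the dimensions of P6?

P1: ⌊1071/2⌋ × 757 = 535 × 757 mm
P2: ⌊757/2⌋ × 535 = 378 × 535 mm
P3: ⌊535/2⌋ × 378 = 267 × 378 mm
P4: ⌊378/2⌋ × 267 = 189 × 267 mm
P5: ⌊267/2⌋ × 189 = 133 × 189 mm
P6: ⌊189/2⌋ × 133 = 94 × 133 mm

94 × 133 mm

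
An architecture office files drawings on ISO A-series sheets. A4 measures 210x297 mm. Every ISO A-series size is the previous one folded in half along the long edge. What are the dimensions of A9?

37 × 52 mm

A5: ⌊297/2⌋ × 210 = 148 × 210 mm
A6: ⌊210/2⌋ × 148 = 105 × 148 mm
A7: ⌊148/2⌋ × 105 = 74 × 105 mm
A8: ⌊105/2⌋ × 74 = 52 × 74 mm
A9: ⌊74/2⌋ × 52 = 37 × 52 mm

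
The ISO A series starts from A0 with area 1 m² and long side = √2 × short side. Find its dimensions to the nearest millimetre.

Let the short side be w mm. Then the long side is w√2 and w · w√2 = 10⁶ mm².
w² = 10⁶/√2, so w = 1000 / 2^(1/4) ≈ 840.9 mm; long side = 1000 · 2^(1/4) ≈ 1189.2 mm.

841 × 1189 mm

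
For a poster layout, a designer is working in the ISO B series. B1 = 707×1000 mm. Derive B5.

B2: ⌊1000/2⌋ × 707 = 500 × 707 mm
B3: ⌊707/2⌋ × 500 = 353 × 500 mm
B4: ⌊500/2⌋ × 353 = 250 × 353 mm
B5: ⌊353/2⌋ × 250 = 176 × 250 mm

176 × 250 mm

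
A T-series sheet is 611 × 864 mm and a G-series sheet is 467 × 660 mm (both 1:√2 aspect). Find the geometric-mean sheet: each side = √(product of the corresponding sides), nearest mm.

534 × 755 mm

Short side: √(611 · 467) = √285337 ≈ 534.2 → 534 mm
Long side: √(864 · 660) = √570240 ≈ 755.1 → 755 mm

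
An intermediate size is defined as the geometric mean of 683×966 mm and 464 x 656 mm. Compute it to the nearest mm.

563 × 796 mm

Short side: √(683 · 464) = √316912 ≈ 562.9 → 563 mm
Long side: √(966 · 656) = √633696 ≈ 796.1 → 796 mm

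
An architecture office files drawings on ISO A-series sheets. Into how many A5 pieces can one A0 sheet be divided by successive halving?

32

Each ISO step halves the sheet: 1 × A0 → 2 × A1 → 4 × A2 → 8 × A3 → …
From A0 to A5 is 5 halving steps: 2^5 = 32.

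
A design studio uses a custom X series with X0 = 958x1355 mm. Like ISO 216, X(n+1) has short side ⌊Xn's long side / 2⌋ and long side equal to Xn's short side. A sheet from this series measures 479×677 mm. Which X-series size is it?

X0: 958 × 1355 mm
X1: 677 × 958 mm
X2: 479 × 677 mm
X3: 338 × 479 mm
→ matches X2.

X2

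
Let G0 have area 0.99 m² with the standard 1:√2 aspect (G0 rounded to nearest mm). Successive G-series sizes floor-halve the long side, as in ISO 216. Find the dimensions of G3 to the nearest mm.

Let G0's short side be w mm. w · w√2 = 0.99 m² = 990,000 mm², so w ≈ 836.7 mm and w√2 ≈ 1183.2 mm → G0 = 837 × 1183 mm.
G1: ⌊1183/2⌋ × 837 = 591 × 837 mm
G2: ⌊837/2⌋ × 591 = 418 × 591 mm
G3: ⌊591/2⌋ × 418 = 295 × 418 mm

295 × 418 mm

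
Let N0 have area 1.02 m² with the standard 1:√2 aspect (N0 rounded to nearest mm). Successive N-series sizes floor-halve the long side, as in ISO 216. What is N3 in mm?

300 × 424 mm

Let N0's short side be w mm. w · w√2 = 1.02 m² = 1,020,000 mm², so w ≈ 849.3 mm and w√2 ≈ 1201.0 mm → N0 = 849 × 1201 mm.
N1: ⌊1201/2⌋ × 849 = 600 × 849 mm
N2: ⌊849/2⌋ × 600 = 424 × 600 mm
N3: ⌊600/2⌋ × 424 = 300 × 424 mm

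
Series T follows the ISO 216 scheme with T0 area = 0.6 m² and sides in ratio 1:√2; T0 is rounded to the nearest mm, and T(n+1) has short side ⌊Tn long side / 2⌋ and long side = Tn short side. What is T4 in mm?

Let T0's short side be w mm. w · w√2 = 0.6 m² = 600,000 mm², so w ≈ 651.4 mm and w√2 ≈ 921.2 mm → T0 = 651 × 921 mm.
T1: ⌊921/2⌋ × 651 = 460 × 651 mm
T2: ⌊651/2⌋ × 460 = 325 × 460 mm
T3: ⌊460/2⌋ × 325 = 230 × 325 mm
T4: ⌊325/2⌋ × 230 = 162 × 230 mm

162 × 230 mm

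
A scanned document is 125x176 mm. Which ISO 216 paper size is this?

Aspect ratio 176/125 ≈ 1.408 — close to the ISO √2 ≈ 1.414.
In the B-series (B0 = 1000 × 1414 mm): B6 = 125 × 176 mm.

B6 (125 × 176 mm)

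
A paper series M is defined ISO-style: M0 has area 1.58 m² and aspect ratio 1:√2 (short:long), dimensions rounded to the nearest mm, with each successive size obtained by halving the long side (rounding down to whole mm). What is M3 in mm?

373 × 528 mm

Let M0's short side be w mm. w · w√2 = 1.58 m² = 1,580,000 mm², so w ≈ 1057.0 mm and w√2 ≈ 1494.8 mm → M0 = 1057 × 1495 mm.
M1: ⌊1495/2⌋ × 1057 = 747 × 1057 mm
M2: ⌊1057/2⌋ × 747 = 528 × 747 mm
M3: ⌊747/2⌋ × 528 = 373 × 528 mm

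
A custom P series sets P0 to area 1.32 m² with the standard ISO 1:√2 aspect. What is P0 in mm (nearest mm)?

966 × 1366 mm

Let the short side be w mm. Then w · w√2 = 1.32 m² = 1,320,000 mm².
w² = 1,320,000/√2, so w ≈ 966.1 mm; long side = w√2 ≈ 1366.3 mm.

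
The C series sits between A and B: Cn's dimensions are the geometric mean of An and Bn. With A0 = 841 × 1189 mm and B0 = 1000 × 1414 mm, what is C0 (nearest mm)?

917 × 1297 mm

Short side: √(841 · 1000) = √841000 ≈ 917.1 → 917 mm
Long side: √(1189 · 1414) = √1681246 ≈ 1296.6 → 1297 mm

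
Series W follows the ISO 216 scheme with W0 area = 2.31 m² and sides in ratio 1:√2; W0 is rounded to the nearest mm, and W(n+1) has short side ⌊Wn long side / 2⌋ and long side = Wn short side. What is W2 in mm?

639 × 903 mm

Let W0's short side be w mm. w · w√2 = 2.31 m² = 2,310,000 mm², so w ≈ 1278.1 mm and w√2 ≈ 1807.4 mm → W0 = 1278 × 1807 mm.
W1: ⌊1807/2⌋ × 1278 = 903 × 1278 mm
W2: ⌊1278/2⌋ × 903 = 639 × 903 mm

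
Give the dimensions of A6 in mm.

105 × 148 mm

A0 = 841 × 1189 mm (A0 has area 1 m², aspect 1:√2).
A1: ⌊1189/2⌋ × 841 = 594 × 841 mm
A2: ⌊841/2⌋ × 594 = 420 × 594 mm
A3: ⌊594/2⌋ × 420 = 297 × 420 mm
A4: ⌊420/2⌋ × 297 = 210 × 297 mm
A5: ⌊297/2⌋ × 210 = 148 × 210 mm
A6: ⌊210/2⌋ × 148 = 105 × 148 mm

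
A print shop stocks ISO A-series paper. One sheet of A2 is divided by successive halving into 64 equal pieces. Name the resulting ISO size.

64 = 2^6, so 6 halving steps.
A2 → A3 → … → A8 after 6 steps.

A8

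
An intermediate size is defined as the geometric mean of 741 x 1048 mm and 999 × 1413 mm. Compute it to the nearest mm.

860 × 1217 mm

Short side: √(741 · 999) = √740259 ≈ 860.4 → 860 mm
Long side: √(1048 · 1413) = √1480824 ≈ 1216.9 → 1217 mm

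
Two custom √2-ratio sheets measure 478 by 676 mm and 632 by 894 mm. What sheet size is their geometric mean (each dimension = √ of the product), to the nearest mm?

Short side: √(478 · 632) = √302096 ≈ 549.6 → 550 mm
Long side: √(676 · 894) = √604344 ≈ 777.4 → 777 mm

550 × 777 mm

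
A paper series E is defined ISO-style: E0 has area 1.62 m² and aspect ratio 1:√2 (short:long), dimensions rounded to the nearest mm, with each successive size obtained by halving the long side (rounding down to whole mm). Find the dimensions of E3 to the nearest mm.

378 × 535 mm

Let E0's short side be w mm. w · w√2 = 1.62 m² = 1,620,000 mm², so w ≈ 1070.3 mm and w√2 ≈ 1513.6 mm → E0 = 1070 × 1514 mm.
E1: ⌊1514/2⌋ × 1070 = 757 × 1070 mm
E2: ⌊1070/2⌋ × 757 = 535 × 757 mm
E3: ⌊757/2⌋ × 535 = 378 × 535 mm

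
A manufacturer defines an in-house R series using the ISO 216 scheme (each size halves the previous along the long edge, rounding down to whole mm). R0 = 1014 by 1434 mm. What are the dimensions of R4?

R1: ⌊1434/2⌋ × 1014 = 717 × 1014 mm
R2: ⌊1014/2⌋ × 717 = 507 × 717 mm
R3: ⌊717/2⌋ × 507 = 358 × 507 mm
R4: ⌊507/2⌋ × 358 = 253 × 358 mm

253 × 358 mm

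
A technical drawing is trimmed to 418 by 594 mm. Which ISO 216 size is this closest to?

Aspect ratio 594/418 ≈ 1.421 — close to the ISO √2 ≈ 1.414.
In the A-series (A0 area = 1 m²): A2 = 420 × 594 mm.
Off by 2 mm total — nearest standard size.

A2 (420 × 594 mm)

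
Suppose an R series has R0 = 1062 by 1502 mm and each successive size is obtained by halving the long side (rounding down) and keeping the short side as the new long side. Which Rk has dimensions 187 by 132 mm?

R0: 1062 × 1502 mm
R1: 751 × 1062 mm
R2: 531 × 751 mm
R3: 375 × 531 mm
R4: 265 × 375 mm
R5: 187 × 265 mm
R6: 132 × 187 mm
R7: 93 × 132 mm
→ matches R6.

R6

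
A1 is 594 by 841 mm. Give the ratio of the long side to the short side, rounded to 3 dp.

841 / 594 = 1.416
ISO 216 targets √2 ≈ 1.414; the +0.002 deviation is from mm rounding.

1.416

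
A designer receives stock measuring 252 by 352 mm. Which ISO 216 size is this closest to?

B4 (250 × 353 mm)

Aspect ratio 352/252 ≈ 1.397 (ISO target is √2 ≈ 1.414).
In the B-series (B0 = 1000 × 1414 mm): B4 = 250 × 353 mm.
Off by 3 mm total — nearest standard size.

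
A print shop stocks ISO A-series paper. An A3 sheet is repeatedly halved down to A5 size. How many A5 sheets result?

Each ISO step halves the sheet: 1 × A3 → 2 × A4 → 4 × A5
From A3 to A5 is 2 halving steps: 2^2 = 4.

4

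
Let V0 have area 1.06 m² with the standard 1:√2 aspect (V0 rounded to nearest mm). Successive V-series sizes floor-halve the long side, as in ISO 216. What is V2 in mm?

433 × 612 mm

Let V0's short side be w mm. w · w√2 = 1.06 m² = 1,060,000 mm², so w ≈ 865.8 mm and w√2 ≈ 1224.4 mm → V0 = 866 × 1224 mm.
V1: ⌊1224/2⌋ × 866 = 612 × 866 mm
V2: ⌊866/2⌋ × 612 = 433 × 612 mm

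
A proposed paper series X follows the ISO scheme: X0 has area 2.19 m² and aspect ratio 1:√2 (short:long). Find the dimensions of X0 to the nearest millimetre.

1244 × 1760 mm

Let the short side be w mm. Then w · w√2 = 2.19 m² = 2,190,000 mm².
w² = 2,190,000/√2, so w ≈ 1244.4 mm; long side = w√2 ≈ 1759.9 mm.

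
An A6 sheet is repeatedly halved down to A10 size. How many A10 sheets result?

Each ISO step halves the sheet: 1 × A6 → 2 × A7 → 4 × A8 → 8 × A9 → …
From A6 to A10 is 4 halving steps: 2^4 = 16.

16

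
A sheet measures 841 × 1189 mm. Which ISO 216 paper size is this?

A0 (841 × 1189 mm)

Aspect ratio 1189/841 ≈ 1.414 — close to the ISO √2 ≈ 1.414.
In the A-series (A0 area = 1 m²): A0 = 841 × 1189 mm.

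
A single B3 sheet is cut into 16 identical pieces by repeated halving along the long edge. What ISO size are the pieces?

B7

16 = 2^4, so 4 halving steps.
B3 → B4 → … → B7 after 4 steps.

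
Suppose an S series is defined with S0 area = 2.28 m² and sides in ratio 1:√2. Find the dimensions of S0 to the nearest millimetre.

1270 × 1796 mm

Let the short side be w mm. Then w · w√2 = 2.28 m² = 2,280,000 mm².
w² = 2,280,000/√2, so w ≈ 1269.7 mm; long side = w√2 ≈ 1795.7 mm.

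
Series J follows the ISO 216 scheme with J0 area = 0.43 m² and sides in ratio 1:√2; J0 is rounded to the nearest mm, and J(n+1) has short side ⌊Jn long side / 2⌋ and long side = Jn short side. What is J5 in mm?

Let J0's short side be w mm. w · w√2 = 0.43 m² = 430,000 mm², so w ≈ 551.4 mm and w√2 ≈ 779.8 mm → J0 = 551 × 780 mm.
J1: ⌊780/2⌋ × 551 = 390 × 551 mm
J2: ⌊551/2⌋ × 390 = 275 × 390 mm
J3: ⌊390/2⌋ × 275 = 195 × 275 mm
J4: ⌊275/2⌋ × 195 = 137 × 195 mm
J5: ⌊195/2⌋ × 137 = 97 × 137 mm

97 × 137 mm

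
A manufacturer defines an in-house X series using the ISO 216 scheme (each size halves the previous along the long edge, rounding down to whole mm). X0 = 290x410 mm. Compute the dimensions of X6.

36 × 51 mm

X1 = 205 × 290 mm (from X0 by 1 halving).
X2: ⌊290/2⌋ × 205 = 145 × 205 mm
X3: ⌊205/2⌋ × 145 = 102 × 145 mm
X4: ⌊145/2⌋ × 102 = 72 × 102 mm
X5: ⌊102/2⌋ × 72 = 51 × 72 mm
X6: ⌊72/2⌋ × 51 = 36 × 51 mm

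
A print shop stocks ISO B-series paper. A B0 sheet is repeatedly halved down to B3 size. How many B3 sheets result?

8

Each ISO step halves the sheet: 1 × B0 → 2 × B1 → 4 × B2 → 8 × B3
From B0 to B3 is 3 halving steps: 2^3 = 8.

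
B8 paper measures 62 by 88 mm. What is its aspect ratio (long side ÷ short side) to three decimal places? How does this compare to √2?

88 / 62 = 1.419
ISO 216 targets √2 ≈ 1.414; the +0.005 deviation is from mm rounding.

1.419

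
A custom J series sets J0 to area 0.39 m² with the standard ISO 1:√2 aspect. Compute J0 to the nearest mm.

Let the short side be w mm. Then w · w√2 = 0.39 m² = 390,000 mm².
w² = 390,000/√2, so w ≈ 525.1 mm; long side = w√2 ≈ 742.7 mm.

525 × 743 mm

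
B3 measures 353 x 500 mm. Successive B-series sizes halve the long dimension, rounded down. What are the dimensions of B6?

B4: ⌊500/2⌋ × 353 = 250 × 353 mm
B5: ⌊353/2⌋ × 250 = 176 × 250 mm
B6: ⌊250/2⌋ × 176 = 125 × 176 mm

125 × 176 mm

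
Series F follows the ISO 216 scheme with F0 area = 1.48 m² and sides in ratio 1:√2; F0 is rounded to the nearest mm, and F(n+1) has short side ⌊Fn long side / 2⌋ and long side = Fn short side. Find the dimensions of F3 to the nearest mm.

Let F0's short side be w mm. w · w√2 = 1.48 m² = 1,480,000 mm², so w ≈ 1023.0 mm and w√2 ≈ 1446.7 mm → F0 = 1023 × 1447 mm.
F1: ⌊1447/2⌋ × 1023 = 723 × 1023 mm
F2: ⌊1023/2⌋ × 723 = 511 × 723 mm
F3: ⌊723/2⌋ × 511 = 361 × 511 mm

361 × 511 mm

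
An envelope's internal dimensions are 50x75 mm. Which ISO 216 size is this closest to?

A8 (52 × 74 mm)

Aspect ratio 75/50 ≈ 1.500 (ISO target is √2 ≈ 1.414).
In the A-series (A0 area = 1 m²): A8 = 52 × 74 mm.
Off by 3 mm total — nearest standard size.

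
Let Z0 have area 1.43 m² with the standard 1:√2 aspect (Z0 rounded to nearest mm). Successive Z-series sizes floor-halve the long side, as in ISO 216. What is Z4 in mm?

251 × 355 mm

Let Z0's short side be w mm. w · w√2 = 1.43 m² = 1,430,000 mm², so w ≈ 1005.6 mm and w√2 ≈ 1422.1 mm → Z0 = 1006 × 1422 mm.
Z1: ⌊1422/2⌋ × 1006 = 711 × 1006 mm
Z2: ⌊1006/2⌋ × 711 = 503 × 711 mm
Z3: ⌊711/2⌋ × 503 = 355 × 503 mm
Z4: ⌊503/2⌋ × 355 = 251 × 355 mm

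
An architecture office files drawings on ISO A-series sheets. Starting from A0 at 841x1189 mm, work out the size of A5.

A1: ⌊1189/2⌋ × 841 = 594 × 841 mm
A2: ⌊841/2⌋ × 594 = 420 × 594 mm
A3: ⌊594/2⌋ × 420 = 297 × 420 mm
A4: ⌊420/2⌋ × 297 = 210 × 297 mm
A5: ⌊297/2⌋ × 210 = 148 × 210 mm

148 × 210 mm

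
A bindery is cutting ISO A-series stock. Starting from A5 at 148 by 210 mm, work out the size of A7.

A6: ⌊210/2⌋ × 148 = 105 × 148 mm
A7: ⌊148/2⌋ × 105 = 74 × 105 mm

74 × 105 mm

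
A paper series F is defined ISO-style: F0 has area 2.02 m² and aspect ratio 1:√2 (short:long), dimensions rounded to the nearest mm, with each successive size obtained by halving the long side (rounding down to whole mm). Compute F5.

Let F0's short side be w mm. w · w√2 = 2.02 m² = 2,020,000 mm², so w ≈ 1195.1 mm and w√2 ≈ 1690.2 mm → F0 = 1195 × 1690 mm.
F1: ⌊1690/2⌋ × 1195 = 845 × 1195 mm
F2: ⌊1195/2⌋ × 845 = 597 × 845 mm
F3: ⌊845/2⌋ × 597 = 422 × 597 mm
F4: ⌊597/2⌋ × 422 = 298 × 422 mm
F5: ⌊422/2⌋ × 298 = 211 × 298 mm

211 × 298 mm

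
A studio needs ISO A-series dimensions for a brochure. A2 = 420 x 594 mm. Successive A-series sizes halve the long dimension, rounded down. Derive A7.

A3: ⌊594/2⌋ × 420 = 297 × 420 mm
A4: ⌊420/2⌋ × 297 = 210 × 297 mm
A5: ⌊297/2⌋ × 210 = 148 × 210 mm
A6: ⌊210/2⌋ × 148 = 105 × 148 mm
A7: ⌊148/2⌋ × 105 = 74 × 105 mm

74 × 105 mm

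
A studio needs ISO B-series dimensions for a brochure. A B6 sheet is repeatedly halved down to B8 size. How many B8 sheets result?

4

Each ISO step halves the sheet: 1 × B6 → 2 × B7 → 4 × B8
From B6 to B8 is 2 halving steps: 2^2 = 4.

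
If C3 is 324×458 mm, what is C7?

81 × 114 mm

C4: ⌊458/2⌋ × 324 = 229 × 324 mm
C5: ⌊324/2⌋ × 229 = 162 × 229 mm
C6: ⌊229/2⌋ × 162 = 114 × 162 mm
C7: ⌊162/2⌋ × 114 = 81 × 114 mm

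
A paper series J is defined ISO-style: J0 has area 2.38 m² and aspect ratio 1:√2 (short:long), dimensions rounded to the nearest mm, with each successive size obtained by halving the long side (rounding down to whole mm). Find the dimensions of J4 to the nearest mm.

324 × 458 mm

Let J0's short side be w mm. w · w√2 = 2.38 m² = 2,380,000 mm², so w ≈ 1297.3 mm and w√2 ≈ 1834.6 mm → J0 = 1297 × 1835 mm.
J1: ⌊1835/2⌋ × 1297 = 917 × 1297 mm
J2: ⌊1297/2⌋ × 917 = 648 × 917 mm
J3: ⌊917/2⌋ × 648 = 458 × 648 mm
J4: ⌊648/2⌋ × 458 = 324 × 458 mm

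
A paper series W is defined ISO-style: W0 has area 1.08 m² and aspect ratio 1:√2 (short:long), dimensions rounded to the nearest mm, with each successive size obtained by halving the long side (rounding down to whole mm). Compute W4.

Let W0's short side be w mm. w · w√2 = 1.08 m² = 1,080,000 mm², so w ≈ 873.9 mm and w√2 ≈ 1235.9 mm → W0 = 874 × 1236 mm.
W1: ⌊1236/2⌋ × 874 = 618 × 874 mm
W2: ⌊874/2⌋ × 618 = 437 × 618 mm
W3: ⌊618/2⌋ × 437 = 309 × 437 mm
W4: ⌊437/2⌋ × 309 = 218 × 309 mm

218 × 309 mm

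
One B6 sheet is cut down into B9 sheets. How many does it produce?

B6 = 125 × 176 mm; B9 = 44 × 62 mm.
Each halving step doubles the count; 3 steps from B6 to B9.
2^3 = 8.

8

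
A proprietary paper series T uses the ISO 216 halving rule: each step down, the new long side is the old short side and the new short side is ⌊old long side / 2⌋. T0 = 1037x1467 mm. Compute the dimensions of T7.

T1 = 733 × 1037 mm (from T0 by 1 halving).
T2: ⌊1037/2⌋ × 733 = 518 × 733 mm
T3: ⌊733/2⌋ × 518 = 366 × 518 mm
T4: ⌊518/2⌋ × 366 = 259 × 366 mm
T5: ⌊366/2⌋ × 259 = 183 × 259 mm
T6: ⌊259/2⌋ × 183 = 129 × 183 mm
T7: ⌊183/2⌋ × 129 = 91 × 129 mm

91 × 129 mm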